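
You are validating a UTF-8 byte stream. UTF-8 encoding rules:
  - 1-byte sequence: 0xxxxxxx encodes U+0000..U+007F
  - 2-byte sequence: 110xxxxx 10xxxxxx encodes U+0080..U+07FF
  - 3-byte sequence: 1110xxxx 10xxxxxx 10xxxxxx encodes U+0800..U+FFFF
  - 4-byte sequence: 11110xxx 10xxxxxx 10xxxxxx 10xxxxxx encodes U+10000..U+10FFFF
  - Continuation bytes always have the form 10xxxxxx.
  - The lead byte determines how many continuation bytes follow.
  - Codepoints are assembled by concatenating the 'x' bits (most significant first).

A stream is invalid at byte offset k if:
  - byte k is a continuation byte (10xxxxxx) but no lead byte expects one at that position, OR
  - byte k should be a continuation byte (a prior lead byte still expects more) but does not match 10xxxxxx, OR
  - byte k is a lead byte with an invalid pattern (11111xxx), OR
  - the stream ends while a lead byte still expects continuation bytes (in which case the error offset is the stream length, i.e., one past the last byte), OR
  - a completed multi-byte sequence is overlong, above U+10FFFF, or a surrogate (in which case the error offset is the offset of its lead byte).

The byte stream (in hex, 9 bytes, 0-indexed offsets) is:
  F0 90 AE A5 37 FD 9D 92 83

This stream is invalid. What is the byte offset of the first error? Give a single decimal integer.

Answer: 5

Derivation:
Byte[0]=F0: 4-byte lead, need 3 cont bytes. acc=0x0
Byte[1]=90: continuation. acc=(acc<<6)|0x10=0x10
Byte[2]=AE: continuation. acc=(acc<<6)|0x2E=0x42E
Byte[3]=A5: continuation. acc=(acc<<6)|0x25=0x10BA5
Completed: cp=U+10BA5 (starts at byte 0)
Byte[4]=37: 1-byte ASCII. cp=U+0037
Byte[5]=FD: INVALID lead byte (not 0xxx/110x/1110/11110)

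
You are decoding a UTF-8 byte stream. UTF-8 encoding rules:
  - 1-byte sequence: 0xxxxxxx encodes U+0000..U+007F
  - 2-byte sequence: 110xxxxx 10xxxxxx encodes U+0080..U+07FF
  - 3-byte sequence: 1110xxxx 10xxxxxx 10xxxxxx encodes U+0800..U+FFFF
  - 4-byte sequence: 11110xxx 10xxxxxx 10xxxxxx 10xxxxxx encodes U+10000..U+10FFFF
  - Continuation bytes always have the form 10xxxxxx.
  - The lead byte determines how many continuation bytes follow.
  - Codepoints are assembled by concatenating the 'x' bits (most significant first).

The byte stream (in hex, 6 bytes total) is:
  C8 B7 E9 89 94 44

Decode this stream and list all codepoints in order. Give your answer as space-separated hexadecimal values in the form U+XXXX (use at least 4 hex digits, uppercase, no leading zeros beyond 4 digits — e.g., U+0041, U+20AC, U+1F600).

Answer: U+0237 U+9254 U+0044

Derivation:
Byte[0]=C8: 2-byte lead, need 1 cont bytes. acc=0x8
Byte[1]=B7: continuation. acc=(acc<<6)|0x37=0x237
Completed: cp=U+0237 (starts at byte 0)
Byte[2]=E9: 3-byte lead, need 2 cont bytes. acc=0x9
Byte[3]=89: continuation. acc=(acc<<6)|0x09=0x249
Byte[4]=94: continuation. acc=(acc<<6)|0x14=0x9254
Completed: cp=U+9254 (starts at byte 2)
Byte[5]=44: 1-byte ASCII. cp=U+0044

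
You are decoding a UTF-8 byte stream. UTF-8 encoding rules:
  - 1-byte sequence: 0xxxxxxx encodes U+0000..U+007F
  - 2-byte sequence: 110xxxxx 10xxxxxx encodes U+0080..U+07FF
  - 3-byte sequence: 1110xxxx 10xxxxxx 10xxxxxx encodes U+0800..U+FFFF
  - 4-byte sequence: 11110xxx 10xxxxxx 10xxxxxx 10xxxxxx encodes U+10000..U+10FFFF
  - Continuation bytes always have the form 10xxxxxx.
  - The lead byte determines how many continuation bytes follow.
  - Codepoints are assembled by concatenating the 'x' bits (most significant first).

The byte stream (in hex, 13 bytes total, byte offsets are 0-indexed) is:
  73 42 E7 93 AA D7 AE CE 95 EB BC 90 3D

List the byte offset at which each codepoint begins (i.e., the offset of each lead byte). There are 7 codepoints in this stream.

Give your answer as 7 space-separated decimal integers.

Byte[0]=73: 1-byte ASCII. cp=U+0073
Byte[1]=42: 1-byte ASCII. cp=U+0042
Byte[2]=E7: 3-byte lead, need 2 cont bytes. acc=0x7
Byte[3]=93: continuation. acc=(acc<<6)|0x13=0x1D3
Byte[4]=AA: continuation. acc=(acc<<6)|0x2A=0x74EA
Completed: cp=U+74EA (starts at byte 2)
Byte[5]=D7: 2-byte lead, need 1 cont bytes. acc=0x17
Byte[6]=AE: continuation. acc=(acc<<6)|0x2E=0x5EE
Completed: cp=U+05EE (starts at byte 5)
Byte[7]=CE: 2-byte lead, need 1 cont bytes. acc=0xE
Byte[8]=95: continuation. acc=(acc<<6)|0x15=0x395
Completed: cp=U+0395 (starts at byte 7)
Byte[9]=EB: 3-byte lead, need 2 cont bytes. acc=0xB
Byte[10]=BC: continuation. acc=(acc<<6)|0x3C=0x2FC
Byte[11]=90: continuation. acc=(acc<<6)|0x10=0xBF10
Completed: cp=U+BF10 (starts at byte 9)
Byte[12]=3D: 1-byte ASCII. cp=U+003D

Answer: 0 1 2 5 7 9 12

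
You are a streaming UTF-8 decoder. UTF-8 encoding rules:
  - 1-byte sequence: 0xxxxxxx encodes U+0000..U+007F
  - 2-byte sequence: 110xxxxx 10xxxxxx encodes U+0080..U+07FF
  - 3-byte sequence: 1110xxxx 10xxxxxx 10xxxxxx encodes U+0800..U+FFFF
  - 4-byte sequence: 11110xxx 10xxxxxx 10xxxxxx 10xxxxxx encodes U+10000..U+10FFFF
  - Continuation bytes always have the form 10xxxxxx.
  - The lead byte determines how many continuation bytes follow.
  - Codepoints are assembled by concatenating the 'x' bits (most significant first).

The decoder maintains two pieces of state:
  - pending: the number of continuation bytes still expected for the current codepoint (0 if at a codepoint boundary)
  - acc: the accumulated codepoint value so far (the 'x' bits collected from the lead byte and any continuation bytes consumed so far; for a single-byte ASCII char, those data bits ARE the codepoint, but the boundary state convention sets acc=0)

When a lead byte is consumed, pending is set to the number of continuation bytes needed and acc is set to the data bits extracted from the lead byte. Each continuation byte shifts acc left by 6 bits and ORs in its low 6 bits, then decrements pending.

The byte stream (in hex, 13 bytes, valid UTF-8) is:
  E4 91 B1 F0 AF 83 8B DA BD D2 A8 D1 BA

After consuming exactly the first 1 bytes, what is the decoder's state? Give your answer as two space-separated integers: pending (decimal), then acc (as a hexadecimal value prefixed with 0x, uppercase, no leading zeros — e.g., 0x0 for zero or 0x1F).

Byte[0]=E4: 3-byte lead. pending=2, acc=0x4

Answer: 2 0x4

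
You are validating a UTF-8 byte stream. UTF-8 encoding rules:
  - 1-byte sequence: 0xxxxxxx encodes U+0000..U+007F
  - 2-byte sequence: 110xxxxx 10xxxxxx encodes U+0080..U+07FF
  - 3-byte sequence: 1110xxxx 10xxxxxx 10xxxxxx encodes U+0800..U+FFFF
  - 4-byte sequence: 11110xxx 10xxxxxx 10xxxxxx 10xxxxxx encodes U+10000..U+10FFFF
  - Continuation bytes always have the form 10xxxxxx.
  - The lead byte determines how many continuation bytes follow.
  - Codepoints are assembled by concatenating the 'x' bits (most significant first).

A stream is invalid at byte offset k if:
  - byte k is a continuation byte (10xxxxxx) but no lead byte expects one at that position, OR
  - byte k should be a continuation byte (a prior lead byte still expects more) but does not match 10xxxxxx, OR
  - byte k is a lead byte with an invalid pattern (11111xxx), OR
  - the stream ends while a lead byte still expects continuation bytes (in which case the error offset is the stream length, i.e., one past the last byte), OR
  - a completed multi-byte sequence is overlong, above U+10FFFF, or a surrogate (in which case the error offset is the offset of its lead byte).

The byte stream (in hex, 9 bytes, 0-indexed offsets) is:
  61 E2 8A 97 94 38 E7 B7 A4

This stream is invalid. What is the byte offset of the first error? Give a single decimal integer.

Byte[0]=61: 1-byte ASCII. cp=U+0061
Byte[1]=E2: 3-byte lead, need 2 cont bytes. acc=0x2
Byte[2]=8A: continuation. acc=(acc<<6)|0x0A=0x8A
Byte[3]=97: continuation. acc=(acc<<6)|0x17=0x2297
Completed: cp=U+2297 (starts at byte 1)
Byte[4]=94: INVALID lead byte (not 0xxx/110x/1110/11110)

Answer: 4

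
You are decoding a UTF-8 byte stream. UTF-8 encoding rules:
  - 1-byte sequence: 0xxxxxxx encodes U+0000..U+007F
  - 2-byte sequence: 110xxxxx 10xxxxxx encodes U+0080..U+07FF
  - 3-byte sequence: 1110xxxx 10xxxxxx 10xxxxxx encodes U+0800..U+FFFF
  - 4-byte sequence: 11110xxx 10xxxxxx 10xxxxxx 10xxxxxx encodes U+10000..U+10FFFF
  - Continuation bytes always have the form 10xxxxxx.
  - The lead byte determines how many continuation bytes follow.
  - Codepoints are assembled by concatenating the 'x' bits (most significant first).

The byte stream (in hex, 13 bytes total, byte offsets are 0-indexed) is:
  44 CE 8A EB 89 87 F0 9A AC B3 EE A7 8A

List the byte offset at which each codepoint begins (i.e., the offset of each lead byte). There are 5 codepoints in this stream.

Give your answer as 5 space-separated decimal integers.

Answer: 0 1 3 6 10

Derivation:
Byte[0]=44: 1-byte ASCII. cp=U+0044
Byte[1]=CE: 2-byte lead, need 1 cont bytes. acc=0xE
Byte[2]=8A: continuation. acc=(acc<<6)|0x0A=0x38A
Completed: cp=U+038A (starts at byte 1)
Byte[3]=EB: 3-byte lead, need 2 cont bytes. acc=0xB
Byte[4]=89: continuation. acc=(acc<<6)|0x09=0x2C9
Byte[5]=87: continuation. acc=(acc<<6)|0x07=0xB247
Completed: cp=U+B247 (starts at byte 3)
Byte[6]=F0: 4-byte lead, need 3 cont bytes. acc=0x0
Byte[7]=9A: continuation. acc=(acc<<6)|0x1A=0x1A
Byte[8]=AC: continuation. acc=(acc<<6)|0x2C=0x6AC
Byte[9]=B3: continuation. acc=(acc<<6)|0x33=0x1AB33
Completed: cp=U+1AB33 (starts at byte 6)
Byte[10]=EE: 3-byte lead, need 2 cont bytes. acc=0xE
Byte[11]=A7: continuation. acc=(acc<<6)|0x27=0x3A7
Byte[12]=8A: continuation. acc=(acc<<6)|0x0A=0xE9CA
Completed: cp=U+E9CA (starts at byte 10)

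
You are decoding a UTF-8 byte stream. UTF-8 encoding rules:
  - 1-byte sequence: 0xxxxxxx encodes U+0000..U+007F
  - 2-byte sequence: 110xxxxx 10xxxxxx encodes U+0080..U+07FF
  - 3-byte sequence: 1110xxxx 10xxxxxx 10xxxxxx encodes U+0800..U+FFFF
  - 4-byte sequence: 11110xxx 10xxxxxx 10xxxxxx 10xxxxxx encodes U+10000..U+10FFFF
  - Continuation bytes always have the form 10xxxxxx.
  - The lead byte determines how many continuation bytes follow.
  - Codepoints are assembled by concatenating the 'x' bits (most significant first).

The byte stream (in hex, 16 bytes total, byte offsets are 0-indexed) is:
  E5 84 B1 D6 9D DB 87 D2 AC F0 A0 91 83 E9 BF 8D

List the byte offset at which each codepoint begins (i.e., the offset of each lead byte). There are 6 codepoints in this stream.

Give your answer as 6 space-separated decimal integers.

Byte[0]=E5: 3-byte lead, need 2 cont bytes. acc=0x5
Byte[1]=84: continuation. acc=(acc<<6)|0x04=0x144
Byte[2]=B1: continuation. acc=(acc<<6)|0x31=0x5131
Completed: cp=U+5131 (starts at byte 0)
Byte[3]=D6: 2-byte lead, need 1 cont bytes. acc=0x16
Byte[4]=9D: continuation. acc=(acc<<6)|0x1D=0x59D
Completed: cp=U+059D (starts at byte 3)
Byte[5]=DB: 2-byte lead, need 1 cont bytes. acc=0x1B
Byte[6]=87: continuation. acc=(acc<<6)|0x07=0x6C7
Completed: cp=U+06C7 (starts at byte 5)
Byte[7]=D2: 2-byte lead, need 1 cont bytes. acc=0x12
Byte[8]=AC: continuation. acc=(acc<<6)|0x2C=0x4AC
Completed: cp=U+04AC (starts at byte 7)
Byte[9]=F0: 4-byte lead, need 3 cont bytes. acc=0x0
Byte[10]=A0: continuation. acc=(acc<<6)|0x20=0x20
Byte[11]=91: continuation. acc=(acc<<6)|0x11=0x811
Byte[12]=83: continuation. acc=(acc<<6)|0x03=0x20443
Completed: cp=U+20443 (starts at byte 9)
Byte[13]=E9: 3-byte lead, need 2 cont bytes. acc=0x9
Byte[14]=BF: continuation. acc=(acc<<6)|0x3F=0x27F
Byte[15]=8D: continuation. acc=(acc<<6)|0x0D=0x9FCD
Completed: cp=U+9FCD (starts at byte 13)

Answer: 0 3 5 7 9 13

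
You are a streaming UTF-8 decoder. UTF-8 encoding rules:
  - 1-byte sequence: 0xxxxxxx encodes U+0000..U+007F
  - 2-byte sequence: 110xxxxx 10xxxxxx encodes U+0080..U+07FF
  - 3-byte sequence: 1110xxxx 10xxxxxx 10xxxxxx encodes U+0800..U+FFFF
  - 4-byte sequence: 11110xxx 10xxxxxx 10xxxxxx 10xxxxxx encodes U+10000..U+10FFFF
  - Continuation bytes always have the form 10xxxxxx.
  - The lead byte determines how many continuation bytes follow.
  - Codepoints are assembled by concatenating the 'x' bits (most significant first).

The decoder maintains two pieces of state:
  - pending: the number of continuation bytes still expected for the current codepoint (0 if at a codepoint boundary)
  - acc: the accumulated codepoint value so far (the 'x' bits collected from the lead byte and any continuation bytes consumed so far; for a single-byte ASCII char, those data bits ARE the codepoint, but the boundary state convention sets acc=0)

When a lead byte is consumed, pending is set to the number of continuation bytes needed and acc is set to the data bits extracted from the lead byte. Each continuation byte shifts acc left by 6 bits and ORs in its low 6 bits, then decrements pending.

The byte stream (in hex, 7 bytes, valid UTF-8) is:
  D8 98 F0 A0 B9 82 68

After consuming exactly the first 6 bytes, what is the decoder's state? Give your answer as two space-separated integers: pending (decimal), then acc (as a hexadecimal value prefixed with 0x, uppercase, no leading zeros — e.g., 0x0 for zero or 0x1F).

Byte[0]=D8: 2-byte lead. pending=1, acc=0x18
Byte[1]=98: continuation. acc=(acc<<6)|0x18=0x618, pending=0
Byte[2]=F0: 4-byte lead. pending=3, acc=0x0
Byte[3]=A0: continuation. acc=(acc<<6)|0x20=0x20, pending=2
Byte[4]=B9: continuation. acc=(acc<<6)|0x39=0x839, pending=1
Byte[5]=82: continuation. acc=(acc<<6)|0x02=0x20E42, pending=0

Answer: 0 0x20E42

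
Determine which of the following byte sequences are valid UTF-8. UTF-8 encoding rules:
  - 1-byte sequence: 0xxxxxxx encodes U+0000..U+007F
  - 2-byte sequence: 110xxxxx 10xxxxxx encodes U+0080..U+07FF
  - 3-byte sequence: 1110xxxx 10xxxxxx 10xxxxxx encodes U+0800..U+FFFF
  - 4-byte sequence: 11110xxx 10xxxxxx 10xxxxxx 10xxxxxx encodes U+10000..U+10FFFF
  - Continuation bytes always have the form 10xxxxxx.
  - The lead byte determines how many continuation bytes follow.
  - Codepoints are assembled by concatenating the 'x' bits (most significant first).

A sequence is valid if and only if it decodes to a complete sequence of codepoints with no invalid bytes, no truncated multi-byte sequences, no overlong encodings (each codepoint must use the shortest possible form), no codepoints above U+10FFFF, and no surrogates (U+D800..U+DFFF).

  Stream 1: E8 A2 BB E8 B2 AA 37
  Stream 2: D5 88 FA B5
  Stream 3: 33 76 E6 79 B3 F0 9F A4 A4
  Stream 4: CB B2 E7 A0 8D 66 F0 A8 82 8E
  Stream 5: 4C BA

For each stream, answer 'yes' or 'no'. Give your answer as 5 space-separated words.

Stream 1: decodes cleanly. VALID
Stream 2: error at byte offset 2. INVALID
Stream 3: error at byte offset 3. INVALID
Stream 4: decodes cleanly. VALID
Stream 5: error at byte offset 1. INVALID

Answer: yes no no yes no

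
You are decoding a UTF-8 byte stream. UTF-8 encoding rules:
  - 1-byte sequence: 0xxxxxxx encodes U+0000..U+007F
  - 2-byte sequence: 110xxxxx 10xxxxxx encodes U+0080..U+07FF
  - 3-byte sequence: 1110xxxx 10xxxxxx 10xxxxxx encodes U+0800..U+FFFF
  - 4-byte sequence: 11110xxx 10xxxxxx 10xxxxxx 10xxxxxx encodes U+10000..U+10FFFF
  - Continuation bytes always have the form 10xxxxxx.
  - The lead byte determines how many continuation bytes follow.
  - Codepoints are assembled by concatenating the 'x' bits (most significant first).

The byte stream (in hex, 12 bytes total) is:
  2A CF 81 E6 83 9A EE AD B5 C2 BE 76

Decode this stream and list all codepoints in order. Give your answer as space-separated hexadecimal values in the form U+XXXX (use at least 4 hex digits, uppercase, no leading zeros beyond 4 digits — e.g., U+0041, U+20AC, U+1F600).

Byte[0]=2A: 1-byte ASCII. cp=U+002A
Byte[1]=CF: 2-byte lead, need 1 cont bytes. acc=0xF
Byte[2]=81: continuation. acc=(acc<<6)|0x01=0x3C1
Completed: cp=U+03C1 (starts at byte 1)
Byte[3]=E6: 3-byte lead, need 2 cont bytes. acc=0x6
Byte[4]=83: continuation. acc=(acc<<6)|0x03=0x183
Byte[5]=9A: continuation. acc=(acc<<6)|0x1A=0x60DA
Completed: cp=U+60DA (starts at byte 3)
Byte[6]=EE: 3-byte lead, need 2 cont bytes. acc=0xE
Byte[7]=AD: continuation. acc=(acc<<6)|0x2D=0x3AD
Byte[8]=B5: continuation. acc=(acc<<6)|0x35=0xEB75
Completed: cp=U+EB75 (starts at byte 6)
Byte[9]=C2: 2-byte lead, need 1 cont bytes. acc=0x2
Byte[10]=BE: continuation. acc=(acc<<6)|0x3E=0xBE
Completed: cp=U+00BE (starts at byte 9)
Byte[11]=76: 1-byte ASCII. cp=U+0076

Answer: U+002A U+03C1 U+60DA U+EB75 U+00BE U+0076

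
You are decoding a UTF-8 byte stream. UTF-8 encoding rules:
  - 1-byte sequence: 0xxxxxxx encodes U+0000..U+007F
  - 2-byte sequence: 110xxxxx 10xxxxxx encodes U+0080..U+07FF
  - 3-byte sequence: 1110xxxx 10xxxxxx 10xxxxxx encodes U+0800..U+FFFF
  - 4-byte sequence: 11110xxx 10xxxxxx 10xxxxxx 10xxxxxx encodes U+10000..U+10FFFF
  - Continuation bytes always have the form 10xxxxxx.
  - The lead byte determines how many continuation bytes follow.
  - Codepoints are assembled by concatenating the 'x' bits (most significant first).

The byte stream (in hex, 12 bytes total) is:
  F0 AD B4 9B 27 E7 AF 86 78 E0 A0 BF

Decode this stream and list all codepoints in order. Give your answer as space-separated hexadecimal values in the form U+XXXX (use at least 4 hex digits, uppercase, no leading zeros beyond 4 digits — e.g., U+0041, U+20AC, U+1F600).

Byte[0]=F0: 4-byte lead, need 3 cont bytes. acc=0x0
Byte[1]=AD: continuation. acc=(acc<<6)|0x2D=0x2D
Byte[2]=B4: continuation. acc=(acc<<6)|0x34=0xB74
Byte[3]=9B: continuation. acc=(acc<<6)|0x1B=0x2DD1B
Completed: cp=U+2DD1B (starts at byte 0)
Byte[4]=27: 1-byte ASCII. cp=U+0027
Byte[5]=E7: 3-byte lead, need 2 cont bytes. acc=0x7
Byte[6]=AF: continuation. acc=(acc<<6)|0x2F=0x1EF
Byte[7]=86: continuation. acc=(acc<<6)|0x06=0x7BC6
Completed: cp=U+7BC6 (starts at byte 5)
Byte[8]=78: 1-byte ASCII. cp=U+0078
Byte[9]=E0: 3-byte lead, need 2 cont bytes. acc=0x0
Byte[10]=A0: continuation. acc=(acc<<6)|0x20=0x20
Byte[11]=BF: continuation. acc=(acc<<6)|0x3F=0x83F
Completed: cp=U+083F (starts at byte 9)

Answer: U+2DD1B U+0027 U+7BC6 U+0078 U+083F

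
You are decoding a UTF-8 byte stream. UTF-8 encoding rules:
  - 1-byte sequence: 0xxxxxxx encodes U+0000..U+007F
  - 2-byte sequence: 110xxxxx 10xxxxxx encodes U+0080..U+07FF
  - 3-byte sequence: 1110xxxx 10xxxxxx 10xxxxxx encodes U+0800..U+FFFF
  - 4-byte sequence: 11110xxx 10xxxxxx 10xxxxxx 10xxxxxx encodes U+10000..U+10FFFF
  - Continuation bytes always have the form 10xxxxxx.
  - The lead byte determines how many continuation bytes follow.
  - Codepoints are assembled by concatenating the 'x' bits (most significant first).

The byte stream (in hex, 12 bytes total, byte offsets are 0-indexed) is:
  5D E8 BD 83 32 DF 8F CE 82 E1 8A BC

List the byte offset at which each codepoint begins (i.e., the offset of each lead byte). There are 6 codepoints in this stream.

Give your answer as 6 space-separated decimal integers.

Byte[0]=5D: 1-byte ASCII. cp=U+005D
Byte[1]=E8: 3-byte lead, need 2 cont bytes. acc=0x8
Byte[2]=BD: continuation. acc=(acc<<6)|0x3D=0x23D
Byte[3]=83: continuation. acc=(acc<<6)|0x03=0x8F43
Completed: cp=U+8F43 (starts at byte 1)
Byte[4]=32: 1-byte ASCII. cp=U+0032
Byte[5]=DF: 2-byte lead, need 1 cont bytes. acc=0x1F
Byte[6]=8F: continuation. acc=(acc<<6)|0x0F=0x7CF
Completed: cp=U+07CF (starts at byte 5)
Byte[7]=CE: 2-byte lead, need 1 cont bytes. acc=0xE
Byte[8]=82: continuation. acc=(acc<<6)|0x02=0x382
Completed: cp=U+0382 (starts at byte 7)
Byte[9]=E1: 3-byte lead, need 2 cont bytes. acc=0x1
Byte[10]=8A: continuation. acc=(acc<<6)|0x0A=0x4A
Byte[11]=BC: continuation. acc=(acc<<6)|0x3C=0x12BC
Completed: cp=U+12BC (starts at byte 9)

Answer: 0 1 4 5 7 9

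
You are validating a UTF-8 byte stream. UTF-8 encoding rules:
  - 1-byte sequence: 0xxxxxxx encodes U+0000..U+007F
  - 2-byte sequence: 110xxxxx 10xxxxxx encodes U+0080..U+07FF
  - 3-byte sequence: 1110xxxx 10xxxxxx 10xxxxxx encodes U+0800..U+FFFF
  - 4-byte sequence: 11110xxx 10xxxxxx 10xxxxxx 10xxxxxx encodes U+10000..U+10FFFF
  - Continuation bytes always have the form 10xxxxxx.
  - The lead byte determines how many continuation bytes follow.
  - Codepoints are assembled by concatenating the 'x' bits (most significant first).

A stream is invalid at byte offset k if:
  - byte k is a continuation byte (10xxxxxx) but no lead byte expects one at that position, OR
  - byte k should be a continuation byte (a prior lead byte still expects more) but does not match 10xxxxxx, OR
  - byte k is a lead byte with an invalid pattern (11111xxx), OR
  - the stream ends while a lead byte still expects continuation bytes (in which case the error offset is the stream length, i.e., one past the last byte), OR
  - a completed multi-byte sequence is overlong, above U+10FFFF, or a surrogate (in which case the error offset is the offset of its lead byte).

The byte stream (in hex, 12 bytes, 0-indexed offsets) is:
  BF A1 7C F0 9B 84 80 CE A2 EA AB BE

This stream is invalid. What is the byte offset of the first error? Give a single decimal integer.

Byte[0]=BF: INVALID lead byte (not 0xxx/110x/1110/11110)

Answer: 0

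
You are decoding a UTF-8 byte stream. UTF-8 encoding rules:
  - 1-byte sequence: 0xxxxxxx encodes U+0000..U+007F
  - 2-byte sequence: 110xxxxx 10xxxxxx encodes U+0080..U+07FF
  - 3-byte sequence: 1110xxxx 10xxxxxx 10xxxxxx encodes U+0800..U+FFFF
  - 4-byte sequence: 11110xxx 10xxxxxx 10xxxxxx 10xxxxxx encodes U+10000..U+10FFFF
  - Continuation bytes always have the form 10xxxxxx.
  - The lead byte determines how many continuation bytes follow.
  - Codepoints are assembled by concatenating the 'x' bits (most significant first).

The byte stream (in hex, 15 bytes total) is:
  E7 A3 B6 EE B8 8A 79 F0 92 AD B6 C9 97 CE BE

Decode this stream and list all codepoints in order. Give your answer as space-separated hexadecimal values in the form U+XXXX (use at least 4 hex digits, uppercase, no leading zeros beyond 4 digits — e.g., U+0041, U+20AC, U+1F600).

Answer: U+78F6 U+EE0A U+0079 U+12B76 U+0257 U+03BE

Derivation:
Byte[0]=E7: 3-byte lead, need 2 cont bytes. acc=0x7
Byte[1]=A3: continuation. acc=(acc<<6)|0x23=0x1E3
Byte[2]=B6: continuation. acc=(acc<<6)|0x36=0x78F6
Completed: cp=U+78F6 (starts at byte 0)
Byte[3]=EE: 3-byte lead, need 2 cont bytes. acc=0xE
Byte[4]=B8: continuation. acc=(acc<<6)|0x38=0x3B8
Byte[5]=8A: continuation. acc=(acc<<6)|0x0A=0xEE0A
Completed: cp=U+EE0A (starts at byte 3)
Byte[6]=79: 1-byte ASCII. cp=U+0079
Byte[7]=F0: 4-byte lead, need 3 cont bytes. acc=0x0
Byte[8]=92: continuation. acc=(acc<<6)|0x12=0x12
Byte[9]=AD: continuation. acc=(acc<<6)|0x2D=0x4AD
Byte[10]=B6: continuation. acc=(acc<<6)|0x36=0x12B76
Completed: cp=U+12B76 (starts at byte 7)
Byte[11]=C9: 2-byte lead, need 1 cont bytes. acc=0x9
Byte[12]=97: continuation. acc=(acc<<6)|0x17=0x257
Completed: cp=U+0257 (starts at byte 11)
Byte[13]=CE: 2-byte lead, need 1 cont bytes. acc=0xE
Byte[14]=BE: continuation. acc=(acc<<6)|0x3E=0x3BE
Completed: cp=U+03BE (starts at byte 13)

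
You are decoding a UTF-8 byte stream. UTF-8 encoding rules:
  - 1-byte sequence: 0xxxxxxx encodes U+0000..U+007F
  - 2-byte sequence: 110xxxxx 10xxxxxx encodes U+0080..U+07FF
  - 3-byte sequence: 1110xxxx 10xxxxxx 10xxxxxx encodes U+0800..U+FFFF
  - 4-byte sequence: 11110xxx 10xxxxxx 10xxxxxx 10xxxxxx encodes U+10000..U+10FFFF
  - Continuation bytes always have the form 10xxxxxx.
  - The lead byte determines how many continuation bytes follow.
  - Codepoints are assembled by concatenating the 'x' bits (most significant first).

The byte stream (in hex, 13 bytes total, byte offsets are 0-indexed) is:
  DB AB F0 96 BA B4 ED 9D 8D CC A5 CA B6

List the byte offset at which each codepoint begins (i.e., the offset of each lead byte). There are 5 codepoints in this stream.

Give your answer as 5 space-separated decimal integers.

Answer: 0 2 6 9 11

Derivation:
Byte[0]=DB: 2-byte lead, need 1 cont bytes. acc=0x1B
Byte[1]=AB: continuation. acc=(acc<<6)|0x2B=0x6EB
Completed: cp=U+06EB (starts at byte 0)
Byte[2]=F0: 4-byte lead, need 3 cont bytes. acc=0x0
Byte[3]=96: continuation. acc=(acc<<6)|0x16=0x16
Byte[4]=BA: continuation. acc=(acc<<6)|0x3A=0x5BA
Byte[5]=B4: continuation. acc=(acc<<6)|0x34=0x16EB4
Completed: cp=U+16EB4 (starts at byte 2)
Byte[6]=ED: 3-byte lead, need 2 cont bytes. acc=0xD
Byte[7]=9D: continuation. acc=(acc<<6)|0x1D=0x35D
Byte[8]=8D: continuation. acc=(acc<<6)|0x0D=0xD74D
Completed: cp=U+D74D (starts at byte 6)
Byte[9]=CC: 2-byte lead, need 1 cont bytes. acc=0xC
Byte[10]=A5: continuation. acc=(acc<<6)|0x25=0x325
Completed: cp=U+0325 (starts at byte 9)
Byte[11]=CA: 2-byte lead, need 1 cont bytes. acc=0xA
Byte[12]=B6: continuation. acc=(acc<<6)|0x36=0x2B6
Completed: cp=U+02B6 (starts at byte 11)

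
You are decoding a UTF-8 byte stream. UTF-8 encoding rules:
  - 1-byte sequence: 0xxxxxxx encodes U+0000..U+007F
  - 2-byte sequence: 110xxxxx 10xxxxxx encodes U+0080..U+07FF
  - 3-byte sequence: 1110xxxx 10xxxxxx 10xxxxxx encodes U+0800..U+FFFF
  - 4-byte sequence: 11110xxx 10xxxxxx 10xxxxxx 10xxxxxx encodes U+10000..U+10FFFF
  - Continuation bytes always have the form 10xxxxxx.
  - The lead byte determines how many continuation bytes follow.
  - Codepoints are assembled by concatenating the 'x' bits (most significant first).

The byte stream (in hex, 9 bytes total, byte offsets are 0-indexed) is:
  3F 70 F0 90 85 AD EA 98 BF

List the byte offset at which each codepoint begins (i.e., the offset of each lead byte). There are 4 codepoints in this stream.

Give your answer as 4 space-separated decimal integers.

Answer: 0 1 2 6

Derivation:
Byte[0]=3F: 1-byte ASCII. cp=U+003F
Byte[1]=70: 1-byte ASCII. cp=U+0070
Byte[2]=F0: 4-byte lead, need 3 cont bytes. acc=0x0
Byte[3]=90: continuation. acc=(acc<<6)|0x10=0x10
Byte[4]=85: continuation. acc=(acc<<6)|0x05=0x405
Byte[5]=AD: continuation. acc=(acc<<6)|0x2D=0x1016D
Completed: cp=U+1016D (starts at byte 2)
Byte[6]=EA: 3-byte lead, need 2 cont bytes. acc=0xA
Byte[7]=98: continuation. acc=(acc<<6)|0x18=0x298
Byte[8]=BF: continuation. acc=(acc<<6)|0x3F=0xA63F
Completed: cp=U+A63F (starts at byte 6)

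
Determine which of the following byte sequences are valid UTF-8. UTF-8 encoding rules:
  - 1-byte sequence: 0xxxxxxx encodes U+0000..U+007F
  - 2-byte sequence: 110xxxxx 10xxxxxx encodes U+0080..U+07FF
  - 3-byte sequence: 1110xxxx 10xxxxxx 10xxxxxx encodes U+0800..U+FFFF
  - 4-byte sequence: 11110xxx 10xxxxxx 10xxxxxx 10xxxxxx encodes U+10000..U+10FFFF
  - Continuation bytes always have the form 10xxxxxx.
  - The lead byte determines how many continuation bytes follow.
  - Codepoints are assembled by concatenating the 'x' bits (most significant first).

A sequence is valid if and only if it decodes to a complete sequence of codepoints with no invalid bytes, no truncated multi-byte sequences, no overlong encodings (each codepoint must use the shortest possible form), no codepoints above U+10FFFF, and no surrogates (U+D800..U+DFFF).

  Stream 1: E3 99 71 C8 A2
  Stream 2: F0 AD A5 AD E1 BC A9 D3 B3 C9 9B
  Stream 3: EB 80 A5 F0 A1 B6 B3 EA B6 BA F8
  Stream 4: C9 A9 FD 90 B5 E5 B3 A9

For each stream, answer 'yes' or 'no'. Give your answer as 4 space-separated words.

Answer: no yes no no

Derivation:
Stream 1: error at byte offset 2. INVALID
Stream 2: decodes cleanly. VALID
Stream 3: error at byte offset 10. INVALID
Stream 4: error at byte offset 2. INVALID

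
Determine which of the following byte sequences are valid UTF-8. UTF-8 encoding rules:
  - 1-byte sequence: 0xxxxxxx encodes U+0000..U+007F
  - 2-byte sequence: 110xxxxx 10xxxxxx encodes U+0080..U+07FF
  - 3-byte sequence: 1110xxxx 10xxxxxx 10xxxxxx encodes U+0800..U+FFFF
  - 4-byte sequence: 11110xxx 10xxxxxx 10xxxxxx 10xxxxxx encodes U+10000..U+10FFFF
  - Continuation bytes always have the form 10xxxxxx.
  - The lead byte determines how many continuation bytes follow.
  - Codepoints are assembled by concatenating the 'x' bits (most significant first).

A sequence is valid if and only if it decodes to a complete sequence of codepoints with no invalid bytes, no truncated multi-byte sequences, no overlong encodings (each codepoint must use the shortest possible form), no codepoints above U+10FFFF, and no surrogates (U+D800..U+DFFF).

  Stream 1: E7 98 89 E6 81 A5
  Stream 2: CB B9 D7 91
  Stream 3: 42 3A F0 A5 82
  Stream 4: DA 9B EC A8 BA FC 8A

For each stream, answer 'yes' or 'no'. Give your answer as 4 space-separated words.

Answer: yes yes no no

Derivation:
Stream 1: decodes cleanly. VALID
Stream 2: decodes cleanly. VALID
Stream 3: error at byte offset 5. INVALID
Stream 4: error at byte offset 5. INVALID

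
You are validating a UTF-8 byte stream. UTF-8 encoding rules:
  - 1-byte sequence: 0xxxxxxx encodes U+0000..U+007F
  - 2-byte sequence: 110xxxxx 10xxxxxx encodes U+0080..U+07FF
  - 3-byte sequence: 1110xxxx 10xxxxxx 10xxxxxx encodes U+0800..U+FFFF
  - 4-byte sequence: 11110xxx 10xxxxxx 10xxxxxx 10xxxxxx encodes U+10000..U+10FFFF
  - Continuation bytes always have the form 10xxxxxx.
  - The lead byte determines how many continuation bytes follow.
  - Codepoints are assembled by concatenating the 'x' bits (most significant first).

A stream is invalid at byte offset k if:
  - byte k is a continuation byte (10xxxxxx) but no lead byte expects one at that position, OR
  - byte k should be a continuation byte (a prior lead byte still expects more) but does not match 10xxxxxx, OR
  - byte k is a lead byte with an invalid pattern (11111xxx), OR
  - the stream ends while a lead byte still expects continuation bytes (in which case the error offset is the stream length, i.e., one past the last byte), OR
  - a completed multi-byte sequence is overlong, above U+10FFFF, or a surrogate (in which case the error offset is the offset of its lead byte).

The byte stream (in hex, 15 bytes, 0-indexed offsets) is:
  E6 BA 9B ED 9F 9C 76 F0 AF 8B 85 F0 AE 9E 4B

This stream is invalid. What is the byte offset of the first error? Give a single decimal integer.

Answer: 14

Derivation:
Byte[0]=E6: 3-byte lead, need 2 cont bytes. acc=0x6
Byte[1]=BA: continuation. acc=(acc<<6)|0x3A=0x1BA
Byte[2]=9B: continuation. acc=(acc<<6)|0x1B=0x6E9B
Completed: cp=U+6E9B (starts at byte 0)
Byte[3]=ED: 3-byte lead, need 2 cont bytes. acc=0xD
Byte[4]=9F: continuation. acc=(acc<<6)|0x1F=0x35F
Byte[5]=9C: continuation. acc=(acc<<6)|0x1C=0xD7DC
Completed: cp=U+D7DC (starts at byte 3)
Byte[6]=76: 1-byte ASCII. cp=U+0076
Byte[7]=F0: 4-byte lead, need 3 cont bytes. acc=0x0
Byte[8]=AF: continuation. acc=(acc<<6)|0x2F=0x2F
Byte[9]=8B: continuation. acc=(acc<<6)|0x0B=0xBCB
Byte[10]=85: continuation. acc=(acc<<6)|0x05=0x2F2C5
Completed: cp=U+2F2C5 (starts at byte 7)
Byte[11]=F0: 4-byte lead, need 3 cont bytes. acc=0x0
Byte[12]=AE: continuation. acc=(acc<<6)|0x2E=0x2E
Byte[13]=9E: continuation. acc=(acc<<6)|0x1E=0xB9E
Byte[14]=4B: expected 10xxxxxx continuation. INVALID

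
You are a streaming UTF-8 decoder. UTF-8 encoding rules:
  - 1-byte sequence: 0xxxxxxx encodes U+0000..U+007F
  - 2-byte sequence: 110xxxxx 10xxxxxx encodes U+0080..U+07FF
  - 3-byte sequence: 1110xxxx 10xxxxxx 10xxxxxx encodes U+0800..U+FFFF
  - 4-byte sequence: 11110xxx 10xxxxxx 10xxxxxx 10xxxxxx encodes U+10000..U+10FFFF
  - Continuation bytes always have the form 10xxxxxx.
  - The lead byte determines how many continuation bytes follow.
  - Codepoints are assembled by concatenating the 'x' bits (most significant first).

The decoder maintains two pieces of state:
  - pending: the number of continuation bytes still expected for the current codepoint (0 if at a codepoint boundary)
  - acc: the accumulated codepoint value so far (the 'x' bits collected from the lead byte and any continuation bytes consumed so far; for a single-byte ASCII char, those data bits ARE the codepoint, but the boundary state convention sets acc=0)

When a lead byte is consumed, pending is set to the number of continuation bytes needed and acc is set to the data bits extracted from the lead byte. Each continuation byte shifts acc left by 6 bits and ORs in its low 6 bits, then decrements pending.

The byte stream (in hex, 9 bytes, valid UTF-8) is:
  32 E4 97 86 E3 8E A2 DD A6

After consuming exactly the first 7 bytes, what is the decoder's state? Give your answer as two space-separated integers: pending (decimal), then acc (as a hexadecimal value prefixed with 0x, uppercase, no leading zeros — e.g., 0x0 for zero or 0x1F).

Byte[0]=32: 1-byte. pending=0, acc=0x0
Byte[1]=E4: 3-byte lead. pending=2, acc=0x4
Byte[2]=97: continuation. acc=(acc<<6)|0x17=0x117, pending=1
Byte[3]=86: continuation. acc=(acc<<6)|0x06=0x45C6, pending=0
Byte[4]=E3: 3-byte lead. pending=2, acc=0x3
Byte[5]=8E: continuation. acc=(acc<<6)|0x0E=0xCE, pending=1
Byte[6]=A2: continuation. acc=(acc<<6)|0x22=0x33A2, pending=0

Answer: 0 0x33A2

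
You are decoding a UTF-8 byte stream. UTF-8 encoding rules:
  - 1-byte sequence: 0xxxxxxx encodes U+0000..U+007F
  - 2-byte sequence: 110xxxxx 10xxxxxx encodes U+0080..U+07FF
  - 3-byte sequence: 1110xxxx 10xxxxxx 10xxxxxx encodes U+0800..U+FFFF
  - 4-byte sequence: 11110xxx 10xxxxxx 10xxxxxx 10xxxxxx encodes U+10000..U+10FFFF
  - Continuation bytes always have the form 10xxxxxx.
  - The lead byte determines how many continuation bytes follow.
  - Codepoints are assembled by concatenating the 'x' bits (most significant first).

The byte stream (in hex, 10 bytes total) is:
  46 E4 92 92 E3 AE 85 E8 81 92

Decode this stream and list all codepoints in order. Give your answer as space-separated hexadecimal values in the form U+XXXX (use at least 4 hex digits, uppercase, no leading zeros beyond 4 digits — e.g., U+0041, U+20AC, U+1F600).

Answer: U+0046 U+4492 U+3B85 U+8052

Derivation:
Byte[0]=46: 1-byte ASCII. cp=U+0046
Byte[1]=E4: 3-byte lead, need 2 cont bytes. acc=0x4
Byte[2]=92: continuation. acc=(acc<<6)|0x12=0x112
Byte[3]=92: continuation. acc=(acc<<6)|0x12=0x4492
Completed: cp=U+4492 (starts at byte 1)
Byte[4]=E3: 3-byte lead, need 2 cont bytes. acc=0x3
Byte[5]=AE: continuation. acc=(acc<<6)|0x2E=0xEE
Byte[6]=85: continuation. acc=(acc<<6)|0x05=0x3B85
Completed: cp=U+3B85 (starts at byte 4)
Byte[7]=E8: 3-byte lead, need 2 cont bytes. acc=0x8
Byte[8]=81: continuation. acc=(acc<<6)|0x01=0x201
Byte[9]=92: continuation. acc=(acc<<6)|0x12=0x8052
Completed: cp=U+8052 (starts at byte 7)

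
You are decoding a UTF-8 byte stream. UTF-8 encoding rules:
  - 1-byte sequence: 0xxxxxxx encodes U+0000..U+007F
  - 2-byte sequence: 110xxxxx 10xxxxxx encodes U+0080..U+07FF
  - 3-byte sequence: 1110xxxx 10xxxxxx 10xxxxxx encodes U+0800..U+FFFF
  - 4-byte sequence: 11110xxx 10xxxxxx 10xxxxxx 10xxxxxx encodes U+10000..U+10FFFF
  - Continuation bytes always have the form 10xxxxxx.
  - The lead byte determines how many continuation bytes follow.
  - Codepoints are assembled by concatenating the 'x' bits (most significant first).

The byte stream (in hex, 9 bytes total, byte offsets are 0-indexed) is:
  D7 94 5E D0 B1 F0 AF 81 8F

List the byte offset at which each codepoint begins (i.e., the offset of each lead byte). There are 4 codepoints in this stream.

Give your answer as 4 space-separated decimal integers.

Answer: 0 2 3 5

Derivation:
Byte[0]=D7: 2-byte lead, need 1 cont bytes. acc=0x17
Byte[1]=94: continuation. acc=(acc<<6)|0x14=0x5D4
Completed: cp=U+05D4 (starts at byte 0)
Byte[2]=5E: 1-byte ASCII. cp=U+005E
Byte[3]=D0: 2-byte lead, need 1 cont bytes. acc=0x10
Byte[4]=B1: continuation. acc=(acc<<6)|0x31=0x431
Completed: cp=U+0431 (starts at byte 3)
Byte[5]=F0: 4-byte lead, need 3 cont bytes. acc=0x0
Byte[6]=AF: continuation. acc=(acc<<6)|0x2F=0x2F
Byte[7]=81: continuation. acc=(acc<<6)|0x01=0xBC1
Byte[8]=8F: continuation. acc=(acc<<6)|0x0F=0x2F04F
Completed: cp=U+2F04F (starts at byte 5)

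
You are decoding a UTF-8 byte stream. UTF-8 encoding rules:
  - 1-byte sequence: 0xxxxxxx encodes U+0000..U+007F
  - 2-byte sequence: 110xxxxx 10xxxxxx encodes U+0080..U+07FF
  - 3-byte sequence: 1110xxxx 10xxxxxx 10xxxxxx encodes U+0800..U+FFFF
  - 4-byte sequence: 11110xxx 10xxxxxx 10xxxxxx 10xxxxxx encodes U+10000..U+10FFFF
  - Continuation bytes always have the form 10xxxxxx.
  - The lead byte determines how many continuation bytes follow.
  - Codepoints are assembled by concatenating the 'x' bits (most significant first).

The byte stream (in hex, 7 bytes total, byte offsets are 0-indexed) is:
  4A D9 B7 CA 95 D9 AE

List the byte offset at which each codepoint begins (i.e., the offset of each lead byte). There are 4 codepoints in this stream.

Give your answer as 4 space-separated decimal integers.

Answer: 0 1 3 5

Derivation:
Byte[0]=4A: 1-byte ASCII. cp=U+004A
Byte[1]=D9: 2-byte lead, need 1 cont bytes. acc=0x19
Byte[2]=B7: continuation. acc=(acc<<6)|0x37=0x677
Completed: cp=U+0677 (starts at byte 1)
Byte[3]=CA: 2-byte lead, need 1 cont bytes. acc=0xA
Byte[4]=95: continuation. acc=(acc<<6)|0x15=0x295
Completed: cp=U+0295 (starts at byte 3)
Byte[5]=D9: 2-byte lead, need 1 cont bytes. acc=0x19
Byte[6]=AE: continuation. acc=(acc<<6)|0x2E=0x66E
Completed: cp=U+066E (starts at byte 5)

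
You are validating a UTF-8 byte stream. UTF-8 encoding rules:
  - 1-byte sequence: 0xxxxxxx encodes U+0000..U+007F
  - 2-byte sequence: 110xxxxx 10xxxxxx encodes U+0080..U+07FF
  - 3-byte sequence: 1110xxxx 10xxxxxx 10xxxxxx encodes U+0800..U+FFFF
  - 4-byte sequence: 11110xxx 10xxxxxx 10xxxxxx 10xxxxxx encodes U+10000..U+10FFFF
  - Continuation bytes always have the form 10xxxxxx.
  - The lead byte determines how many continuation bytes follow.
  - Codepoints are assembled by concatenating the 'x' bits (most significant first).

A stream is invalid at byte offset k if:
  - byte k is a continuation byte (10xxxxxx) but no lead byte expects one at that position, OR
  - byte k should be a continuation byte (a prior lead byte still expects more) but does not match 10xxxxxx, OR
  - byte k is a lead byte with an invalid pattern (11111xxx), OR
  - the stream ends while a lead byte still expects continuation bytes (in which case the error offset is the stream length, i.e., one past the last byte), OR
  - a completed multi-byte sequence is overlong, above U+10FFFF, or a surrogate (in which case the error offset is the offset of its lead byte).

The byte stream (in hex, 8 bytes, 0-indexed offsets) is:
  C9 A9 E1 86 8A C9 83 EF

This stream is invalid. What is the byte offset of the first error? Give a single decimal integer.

Byte[0]=C9: 2-byte lead, need 1 cont bytes. acc=0x9
Byte[1]=A9: continuation. acc=(acc<<6)|0x29=0x269
Completed: cp=U+0269 (starts at byte 0)
Byte[2]=E1: 3-byte lead, need 2 cont bytes. acc=0x1
Byte[3]=86: continuation. acc=(acc<<6)|0x06=0x46
Byte[4]=8A: continuation. acc=(acc<<6)|0x0A=0x118A
Completed: cp=U+118A (starts at byte 2)
Byte[5]=C9: 2-byte lead, need 1 cont bytes. acc=0x9
Byte[6]=83: continuation. acc=(acc<<6)|0x03=0x243
Completed: cp=U+0243 (starts at byte 5)
Byte[7]=EF: 3-byte lead, need 2 cont bytes. acc=0xF
Byte[8]: stream ended, expected continuation. INVALID

Answer: 8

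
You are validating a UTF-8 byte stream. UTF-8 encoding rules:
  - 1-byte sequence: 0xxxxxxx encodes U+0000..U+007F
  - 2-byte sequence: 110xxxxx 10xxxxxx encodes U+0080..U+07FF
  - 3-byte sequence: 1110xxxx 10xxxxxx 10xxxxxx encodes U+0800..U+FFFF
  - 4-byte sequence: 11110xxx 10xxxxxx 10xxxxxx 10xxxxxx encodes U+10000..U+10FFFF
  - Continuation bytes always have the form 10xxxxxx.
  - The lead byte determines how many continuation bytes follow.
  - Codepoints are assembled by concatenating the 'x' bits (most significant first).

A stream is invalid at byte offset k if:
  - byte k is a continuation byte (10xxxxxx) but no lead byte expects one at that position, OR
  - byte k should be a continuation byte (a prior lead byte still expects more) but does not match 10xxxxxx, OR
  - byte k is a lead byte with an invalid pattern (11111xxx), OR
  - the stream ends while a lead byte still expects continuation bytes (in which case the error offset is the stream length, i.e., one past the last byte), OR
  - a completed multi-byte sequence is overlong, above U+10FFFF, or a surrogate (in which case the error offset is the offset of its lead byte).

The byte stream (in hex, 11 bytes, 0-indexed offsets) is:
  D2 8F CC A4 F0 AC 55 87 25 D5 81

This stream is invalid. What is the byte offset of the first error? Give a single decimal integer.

Answer: 6

Derivation:
Byte[0]=D2: 2-byte lead, need 1 cont bytes. acc=0x12
Byte[1]=8F: continuation. acc=(acc<<6)|0x0F=0x48F
Completed: cp=U+048F (starts at byte 0)
Byte[2]=CC: 2-byte lead, need 1 cont bytes. acc=0xC
Byte[3]=A4: continuation. acc=(acc<<6)|0x24=0x324
Completed: cp=U+0324 (starts at byte 2)
Byte[4]=F0: 4-byte lead, need 3 cont bytes. acc=0x0
Byte[5]=AC: continuation. acc=(acc<<6)|0x2C=0x2C
Byte[6]=55: expected 10xxxxxx continuation. INVALID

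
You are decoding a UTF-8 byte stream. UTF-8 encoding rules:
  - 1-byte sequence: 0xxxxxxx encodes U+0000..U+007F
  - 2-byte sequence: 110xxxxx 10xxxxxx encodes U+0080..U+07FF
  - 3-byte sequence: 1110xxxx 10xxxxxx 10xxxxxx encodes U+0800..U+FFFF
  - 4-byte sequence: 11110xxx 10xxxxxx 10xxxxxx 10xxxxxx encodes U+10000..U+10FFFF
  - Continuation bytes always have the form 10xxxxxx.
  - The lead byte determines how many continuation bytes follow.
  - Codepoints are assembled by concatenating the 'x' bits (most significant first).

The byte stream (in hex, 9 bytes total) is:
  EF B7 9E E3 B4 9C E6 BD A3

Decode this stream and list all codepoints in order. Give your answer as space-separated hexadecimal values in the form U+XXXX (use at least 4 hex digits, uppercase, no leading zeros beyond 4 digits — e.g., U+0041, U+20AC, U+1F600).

Answer: U+FDDE U+3D1C U+6F63

Derivation:
Byte[0]=EF: 3-byte lead, need 2 cont bytes. acc=0xF
Byte[1]=B7: continuation. acc=(acc<<6)|0x37=0x3F7
Byte[2]=9E: continuation. acc=(acc<<6)|0x1E=0xFDDE
Completed: cp=U+FDDE (starts at byte 0)
Byte[3]=E3: 3-byte lead, need 2 cont bytes. acc=0x3
Byte[4]=B4: continuation. acc=(acc<<6)|0x34=0xF4
Byte[5]=9C: continuation. acc=(acc<<6)|0x1C=0x3D1C
Completed: cp=U+3D1C (starts at byte 3)
Byte[6]=E6: 3-byte lead, need 2 cont bytes. acc=0x6
Byte[7]=BD: continuation. acc=(acc<<6)|0x3D=0x1BD
Byte[8]=A3: continuation. acc=(acc<<6)|0x23=0x6F63
Completed: cp=U+6F63 (starts at byte 6)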